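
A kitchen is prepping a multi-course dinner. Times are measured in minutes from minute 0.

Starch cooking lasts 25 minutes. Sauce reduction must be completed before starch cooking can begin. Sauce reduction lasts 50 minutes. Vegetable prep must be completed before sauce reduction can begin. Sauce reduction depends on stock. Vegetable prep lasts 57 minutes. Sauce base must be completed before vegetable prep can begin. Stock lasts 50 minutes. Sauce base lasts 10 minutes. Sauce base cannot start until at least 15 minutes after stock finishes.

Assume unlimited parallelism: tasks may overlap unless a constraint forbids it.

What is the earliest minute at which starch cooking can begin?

Stock has no prerequisites, so it starts at minute 0 and finishes at minute 50.
After stock (finishes minute 50, plus 15-minute gap → minute 65), sauce base can start at minute 65 and finishes at minute 75.
Vegetable prep waits on sauce base (finishes minute 75), so it starts at minute 75 and finishes at 75 + 57 = minute 132.
Sauce reduction needs all of vegetable prep (finishes minute 132); stock (finishes minute 50). That puts its earliest start at minute 132; it finishes at 132 + 50 = minute 182.
Starch cooking waits on sauce reduction (finishes minute 182), so the earliest it can start is minute 182.

182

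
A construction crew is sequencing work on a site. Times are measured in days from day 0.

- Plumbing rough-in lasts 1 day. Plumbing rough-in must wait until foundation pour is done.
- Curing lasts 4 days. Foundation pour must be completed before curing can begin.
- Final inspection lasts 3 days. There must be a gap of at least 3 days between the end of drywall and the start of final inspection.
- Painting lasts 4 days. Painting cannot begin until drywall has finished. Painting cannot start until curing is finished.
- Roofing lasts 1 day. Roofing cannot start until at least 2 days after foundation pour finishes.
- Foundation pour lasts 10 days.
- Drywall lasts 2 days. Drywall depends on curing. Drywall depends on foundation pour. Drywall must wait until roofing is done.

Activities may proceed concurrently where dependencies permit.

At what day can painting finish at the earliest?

Nothing blocks foundation pour, so it runs from day 0 to day 10.
Roofing cannot begin until foundation pour (finishes day 10, plus 2-day gap → day 12). It runs from day 12 to 12 + 1 = day 13.
Curing cannot begin until foundation pour (finishes day 10). It runs from day 10 to 10 + 4 = day 14.
Drywall cannot start until curing (finishes day 14); foundation pour (finishes day 10); roofing (finishes day 13). The controlling bound is day 14, so drywall finishes at 14 + 2 = day 16.
For painting: drywall (finishes day 16); curing (finishes day 14). Taking the maximum gives a start of day 16, and it finishes at 16 + 4 = day 20.

20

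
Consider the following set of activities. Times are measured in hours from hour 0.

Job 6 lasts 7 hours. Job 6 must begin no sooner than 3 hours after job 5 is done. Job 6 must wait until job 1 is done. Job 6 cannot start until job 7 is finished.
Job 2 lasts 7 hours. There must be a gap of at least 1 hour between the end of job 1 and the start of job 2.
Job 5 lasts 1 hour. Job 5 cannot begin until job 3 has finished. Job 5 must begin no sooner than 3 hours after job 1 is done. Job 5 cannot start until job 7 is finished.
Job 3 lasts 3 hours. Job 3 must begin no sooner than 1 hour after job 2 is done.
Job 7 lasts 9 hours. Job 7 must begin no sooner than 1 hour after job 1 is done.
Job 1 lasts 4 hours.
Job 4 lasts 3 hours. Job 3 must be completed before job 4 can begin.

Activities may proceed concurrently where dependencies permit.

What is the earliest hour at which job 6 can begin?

20

Job 1 has no prerequisites, so it starts at hour 0 and finishes at hour 4.
After job 1 (finishes hour 4, plus 1-hour gap → hour 5), job 7 can start at hour 5 and finishes at hour 14.
Job 2 cannot begin until job 1 (finishes hour 4, plus 1-hour gap → hour 5). It runs from hour 5 to 5 + 7 = hour 12.
After job 2 (finishes hour 12, plus 1-hour gap → hour 13), job 3 can start at hour 13 and finishes at hour 16.
For job 5: job 3 (finishes hour 16); job 1 (finishes hour 4, plus 3-hour gap → hour 7); job 7 (finishes hour 14). Taking the maximum gives a start of hour 16, and it finishes at 16 + 1 = hour 17.
Job 6 waits on job 5 (finishes hour 17, plus 3-hour gap → hour 20); job 1 (finishes hour 4); job 7 (finishes hour 14). The latest of these is hour 20, which is the earliest job 6 can start.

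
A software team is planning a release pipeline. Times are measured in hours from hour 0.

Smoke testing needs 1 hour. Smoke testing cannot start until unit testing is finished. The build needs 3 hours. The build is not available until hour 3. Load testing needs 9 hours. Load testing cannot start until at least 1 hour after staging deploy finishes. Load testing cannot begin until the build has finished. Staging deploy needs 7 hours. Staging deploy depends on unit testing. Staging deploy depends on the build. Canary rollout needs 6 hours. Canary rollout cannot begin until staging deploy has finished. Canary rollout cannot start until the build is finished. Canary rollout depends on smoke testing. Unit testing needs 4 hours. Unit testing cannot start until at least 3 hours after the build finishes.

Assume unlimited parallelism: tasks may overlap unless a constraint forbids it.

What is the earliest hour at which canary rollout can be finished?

The build waits on its own release at hour 3, so it starts at hour 3 and finishes at 3 + 3 = hour 6.
After the build (finishes hour 6, plus 3-hour gap → hour 9), unit testing can start at hour 9 and finishes at hour 13.
Smoke testing cannot begin until unit testing (finishes hour 13). It runs from hour 13 to 13 + 1 = hour 14.
Staging deploy has to wait for unit testing (finishes hour 13); the build (finishes hour 6). The latest of these is hour 13, so staging deploy runs hour 13 to 13 + 7 = hour 20.
Canary rollout cannot start until staging deploy (finishes hour 20); the build (finishes hour 6); smoke testing (finishes hour 14). The controlling bound is hour 20, so canary rollout finishes at 20 + 6 = hour 26.

26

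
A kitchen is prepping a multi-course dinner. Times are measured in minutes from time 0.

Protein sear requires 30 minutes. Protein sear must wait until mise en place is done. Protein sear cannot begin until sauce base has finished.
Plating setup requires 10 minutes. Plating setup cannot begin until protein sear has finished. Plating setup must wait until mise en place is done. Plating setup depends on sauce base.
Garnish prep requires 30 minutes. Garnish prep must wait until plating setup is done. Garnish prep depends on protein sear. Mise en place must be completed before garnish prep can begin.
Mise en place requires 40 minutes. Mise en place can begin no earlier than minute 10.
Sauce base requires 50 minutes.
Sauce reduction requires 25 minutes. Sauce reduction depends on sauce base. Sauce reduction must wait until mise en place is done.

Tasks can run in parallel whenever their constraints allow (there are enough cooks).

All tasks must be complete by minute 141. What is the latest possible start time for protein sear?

Nothing follows garnish prep; the deadline of minute 141 is its only limit. It must start by 141 − 30 = minute 111.
Since garnish prep (must start by minute 111) depends on it, plating setup must finish by minute 111. Backing off its 10-minute duration gives a latest start of minute 101.
Protein sear feeds plating setup (must start by minute 101); garnish prep (must start by minute 111). Taking the minimum, protein sear must finish by minute 101 and start by 101 − 30 = minute 71.

71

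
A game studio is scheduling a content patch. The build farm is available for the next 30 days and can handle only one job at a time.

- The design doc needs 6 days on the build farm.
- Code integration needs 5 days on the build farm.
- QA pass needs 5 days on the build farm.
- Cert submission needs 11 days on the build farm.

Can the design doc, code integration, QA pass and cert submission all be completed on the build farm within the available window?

Yes

Running back to back, the jobs need 6 + 5 + 5 + 11 = 27 days on the build farm.
Since 27 ≤ 30, they fit within the window.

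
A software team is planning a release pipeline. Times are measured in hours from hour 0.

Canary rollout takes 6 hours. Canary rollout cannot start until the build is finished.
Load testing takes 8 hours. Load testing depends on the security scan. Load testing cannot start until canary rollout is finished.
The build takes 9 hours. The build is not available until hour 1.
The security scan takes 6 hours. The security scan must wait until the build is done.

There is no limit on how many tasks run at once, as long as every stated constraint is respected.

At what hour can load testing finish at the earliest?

The build cannot begin until its own release at hour 1. It runs from hour 1 to 1 + 9 = hour 10.
Canary rollout waits on the build (finishes hour 10), so it starts at hour 10 and finishes at 10 + 6 = hour 16.
The security scan cannot begin until the build (finishes hour 10). It runs from hour 10 to 10 + 6 = hour 16.
Load testing needs all of the security scan (finishes hour 16); canary rollout (finishes hour 16). That puts its earliest start at hour 16; it finishes at 16 + 8 = hour 24.

24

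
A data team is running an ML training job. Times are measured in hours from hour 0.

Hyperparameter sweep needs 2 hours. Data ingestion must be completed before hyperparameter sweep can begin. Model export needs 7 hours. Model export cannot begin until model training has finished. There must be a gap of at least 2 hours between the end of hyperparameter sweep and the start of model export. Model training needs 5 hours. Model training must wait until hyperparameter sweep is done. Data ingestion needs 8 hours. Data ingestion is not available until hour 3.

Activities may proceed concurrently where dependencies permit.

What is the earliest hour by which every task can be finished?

25

Data ingestion cannot begin until its own release at hour 3. It runs from hour 3 to 3 + 8 = hour 11.
Hyperparameter sweep cannot begin until data ingestion (finishes hour 11). It runs from hour 11 to 11 + 2 = hour 13.
Model training cannot begin until hyperparameter sweep (finishes hour 13). It runs from hour 13 to 13 + 5 = hour 18.
Model export cannot start until model training (finishes hour 18); hyperparameter sweep (finishes hour 13, plus 2-hour gap → hour 15). The controlling bound is hour 18, so model export finishes at 18 + 7 = hour 25.
All tasks are finished once the last one completes. Finish times: Data ingestion at 11, Hyperparameter sweep at 13, Model training at 18, Model export at 25. The latest is hour 25.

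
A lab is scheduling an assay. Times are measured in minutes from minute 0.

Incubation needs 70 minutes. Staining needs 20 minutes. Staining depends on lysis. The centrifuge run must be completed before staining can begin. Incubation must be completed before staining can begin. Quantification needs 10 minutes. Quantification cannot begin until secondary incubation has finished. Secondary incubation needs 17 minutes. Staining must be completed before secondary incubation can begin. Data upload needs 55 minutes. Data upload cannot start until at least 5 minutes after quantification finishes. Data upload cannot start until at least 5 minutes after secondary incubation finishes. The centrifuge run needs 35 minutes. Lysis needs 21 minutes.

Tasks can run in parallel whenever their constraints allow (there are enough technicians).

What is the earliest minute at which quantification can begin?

Nothing blocks the centrifuge run, so it runs from minute 0 to minute 35.
Incubation can start immediately at minute 0; it finishes at minute 70.
Lysis can start immediately at minute 0; it finishes at minute 21.
Staining has to wait for lysis (finishes minute 21); the centrifuge run (finishes minute 35); incubation (finishes minute 70). The latest of these is minute 70, so staining runs minute 70 to 70 + 20 = minute 90.
After staining (finishes minute 90), secondary incubation can start at minute 90 and finishes at minute 107.
Quantification waits on secondary incubation (finishes minute 107), so the earliest it can start is minute 107.

107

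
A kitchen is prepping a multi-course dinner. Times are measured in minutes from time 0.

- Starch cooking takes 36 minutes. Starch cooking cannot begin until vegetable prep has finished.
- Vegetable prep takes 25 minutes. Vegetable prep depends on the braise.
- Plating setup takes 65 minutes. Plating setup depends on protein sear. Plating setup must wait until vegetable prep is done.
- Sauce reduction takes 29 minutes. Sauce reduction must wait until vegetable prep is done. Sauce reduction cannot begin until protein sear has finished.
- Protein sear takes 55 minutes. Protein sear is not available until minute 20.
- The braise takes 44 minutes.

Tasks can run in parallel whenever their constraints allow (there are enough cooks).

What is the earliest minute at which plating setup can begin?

After its own release at minute 20, protein sear can start at minute 20 and finishes at minute 75.
Nothing blocks the braise, so it runs from minute 0 to minute 44.
After the braise (finishes minute 44), vegetable prep can start at minute 44 and finishes at minute 69.
Plating setup waits on protein sear (finishes minute 75); vegetable prep (finishes minute 69). The latest of these is minute 75, which is the earliest plating setup can start.

75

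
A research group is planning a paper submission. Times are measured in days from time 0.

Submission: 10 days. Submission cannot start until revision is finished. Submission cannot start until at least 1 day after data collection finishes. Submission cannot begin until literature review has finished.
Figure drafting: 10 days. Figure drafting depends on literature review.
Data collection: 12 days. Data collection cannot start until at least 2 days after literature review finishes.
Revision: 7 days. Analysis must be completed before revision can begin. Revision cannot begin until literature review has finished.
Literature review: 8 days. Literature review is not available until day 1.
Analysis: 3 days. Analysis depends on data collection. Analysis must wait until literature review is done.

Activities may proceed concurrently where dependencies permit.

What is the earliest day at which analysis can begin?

Literature review waits on its own release at day 1, so it starts at day 1 and finishes at 1 + 8 = day 9.
After literature review (finishes day 9, plus 2-day gap → day 11), data collection can start at day 11 and finishes at day 23.
Analysis waits on data collection (finishes day 23); literature review (finishes day 9). The latest of these is day 23, which is the earliest analysis can start.

23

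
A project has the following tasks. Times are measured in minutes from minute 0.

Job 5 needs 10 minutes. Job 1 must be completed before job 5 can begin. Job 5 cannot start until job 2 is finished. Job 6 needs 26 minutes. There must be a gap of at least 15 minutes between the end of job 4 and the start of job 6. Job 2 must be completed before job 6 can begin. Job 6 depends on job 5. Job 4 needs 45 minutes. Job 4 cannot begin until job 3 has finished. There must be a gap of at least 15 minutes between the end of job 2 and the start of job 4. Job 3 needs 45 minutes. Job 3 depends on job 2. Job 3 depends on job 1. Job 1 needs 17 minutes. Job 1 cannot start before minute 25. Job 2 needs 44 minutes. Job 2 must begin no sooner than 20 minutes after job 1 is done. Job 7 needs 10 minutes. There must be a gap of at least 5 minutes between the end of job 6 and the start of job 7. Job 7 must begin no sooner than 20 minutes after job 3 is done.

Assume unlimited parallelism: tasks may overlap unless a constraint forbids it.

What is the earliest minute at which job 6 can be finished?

237

Job 1 waits on its own release at minute 25, so it starts at minute 25 and finishes at 25 + 17 = minute 42.
Job 2 waits on job 1 (finishes minute 42, plus 20-minute gap → minute 62), so it starts at minute 62 and finishes at 62 + 44 = minute 106.
For job 5: job 1 (finishes minute 42); job 2 (finishes minute 106). Taking the maximum gives a start of minute 106, and it finishes at 106 + 10 = minute 116.
Job 3 cannot start until job 2 (finishes minute 106); job 1 (finishes minute 42). The controlling bound is minute 106, so job 3 finishes at 106 + 45 = minute 151.
Job 4 needs all of job 3 (finishes minute 151); job 2 (finishes minute 106, plus 15-minute gap → minute 121). That puts its earliest start at minute 151; it finishes at 151 + 45 = minute 196.
For job 6: job 4 (finishes minute 196, plus 15-minute gap → minute 211); job 2 (finishes minute 106); job 5 (finishes minute 116). Taking the maximum gives a start of minute 211, and it finishes at 211 + 26 = minute 237.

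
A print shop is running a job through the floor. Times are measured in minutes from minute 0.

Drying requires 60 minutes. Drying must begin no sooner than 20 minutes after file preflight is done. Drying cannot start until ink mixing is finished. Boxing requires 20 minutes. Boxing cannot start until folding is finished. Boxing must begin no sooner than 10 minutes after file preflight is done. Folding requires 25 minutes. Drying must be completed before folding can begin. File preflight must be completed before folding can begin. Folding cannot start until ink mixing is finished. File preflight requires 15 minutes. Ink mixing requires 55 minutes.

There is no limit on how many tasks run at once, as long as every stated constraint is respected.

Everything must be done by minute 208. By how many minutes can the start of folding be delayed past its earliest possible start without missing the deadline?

48

Ink mixing can start immediately at minute 0; it finishes at minute 55.
Nothing blocks file preflight, so it runs from minute 0 to minute 15.
Drying cannot start until file preflight (finishes minute 15, plus 20-minute gap → minute 35); ink mixing (finishes minute 55). The controlling bound is minute 55, so drying finishes at 55 + 60 = minute 115.
For folding: drying (finishes minute 115); file preflight (finishes minute 15); ink mixing (finishes minute 55). Taking the maximum gives a start of minute 115, and it finishes at 115 + 25 = minute 140.

Working backward from the deadline:
Boxing has no dependents, so it just needs to finish by minute 208. Starting by 208 − 20 = minute 188 achieves that.
Folding has to be done before boxing (must start by minute 188). That means finishing by minute 188, i.e. starting by 188 − 25 = minute 163.
So folding can start as early as minute 115 and as late as minute 163, giving 163 − 115 = 48 minutes of slack.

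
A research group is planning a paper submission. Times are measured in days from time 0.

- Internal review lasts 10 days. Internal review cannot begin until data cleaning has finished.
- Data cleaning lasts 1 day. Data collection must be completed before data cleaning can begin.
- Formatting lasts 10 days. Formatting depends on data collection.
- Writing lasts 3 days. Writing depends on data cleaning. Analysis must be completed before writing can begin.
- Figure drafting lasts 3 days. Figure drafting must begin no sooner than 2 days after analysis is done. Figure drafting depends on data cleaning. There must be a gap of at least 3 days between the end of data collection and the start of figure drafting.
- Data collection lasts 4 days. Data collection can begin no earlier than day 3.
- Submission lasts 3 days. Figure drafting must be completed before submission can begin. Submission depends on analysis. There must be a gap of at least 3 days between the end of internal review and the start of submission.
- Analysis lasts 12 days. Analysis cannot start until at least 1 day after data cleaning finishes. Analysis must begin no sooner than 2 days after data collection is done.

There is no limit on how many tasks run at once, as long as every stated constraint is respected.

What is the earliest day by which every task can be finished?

Data collection cannot begin until its own release at day 3. It runs from day 3 to 3 + 4 = day 7.
Formatting waits on data collection (finishes day 7), so it starts at day 7 and finishes at 7 + 10 = day 17.
After data collection (finishes day 7), data cleaning can start at day 7 and finishes at day 8.
Internal review waits on data cleaning (finishes day 8), so it starts at day 8 and finishes at 8 + 10 = day 18.
Analysis has to wait for data cleaning (finishes day 8, plus 1-day gap → day 9); data collection (finishes day 7, plus 2-day gap → day 9). The latest of these is day 9, so analysis runs day 9 to 9 + 12 = day 21.
Writing needs all of data cleaning (finishes day 8); analysis (finishes day 21). That puts its earliest start at day 21; it finishes at 21 + 3 = day 24.
Figure drafting needs all of analysis (finishes day 21, plus 2-day gap → day 23); data cleaning (finishes day 8); data collection (finishes day 7, plus 3-day gap → day 10). That puts its earliest start at day 23; it finishes at 23 + 3 = day 26.
For submission: figure drafting (finishes day 26); analysis (finishes day 21); internal review (finishes day 18, plus 3-day gap → day 21). Taking the maximum gives a start of day 26, and it finishes at 26 + 3 = day 29.
All tasks are finished once the last one completes. Finish times: Data collection at 7, Data cleaning at 8, Analysis at 21, Figure drafting at 26, Writing at 24, Internal review at 18, Formatting at 17, Submission at 29. The latest is day 29.

29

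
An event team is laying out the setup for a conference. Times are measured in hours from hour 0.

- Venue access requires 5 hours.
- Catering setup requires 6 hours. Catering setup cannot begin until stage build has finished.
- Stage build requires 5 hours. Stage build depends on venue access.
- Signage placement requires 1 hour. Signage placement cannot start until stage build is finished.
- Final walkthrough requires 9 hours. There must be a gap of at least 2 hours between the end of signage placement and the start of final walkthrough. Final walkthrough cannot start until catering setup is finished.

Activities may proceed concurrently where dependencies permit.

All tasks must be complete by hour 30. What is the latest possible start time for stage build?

10

Nothing follows final walkthrough; the deadline of hour 30 is its only limit. It must start by 30 − 9 = hour 21.
Signage placement must finish before final walkthrough (must start by hour 21, minus 2-hour gap → hour 19). With a 1-hour duration, signage placement must start by 19 − 1 = hour 18.
Catering setup feeds into final walkthrough (must start by hour 21); so catering setup must finish by hour 21 and therefore start by hour 15.
Stage build must finish in time for signage placement (must start by hour 18); catering setup (must start by hour 15). The tightest is hour 15, so stage build must start by 15 − 5 = hour 10.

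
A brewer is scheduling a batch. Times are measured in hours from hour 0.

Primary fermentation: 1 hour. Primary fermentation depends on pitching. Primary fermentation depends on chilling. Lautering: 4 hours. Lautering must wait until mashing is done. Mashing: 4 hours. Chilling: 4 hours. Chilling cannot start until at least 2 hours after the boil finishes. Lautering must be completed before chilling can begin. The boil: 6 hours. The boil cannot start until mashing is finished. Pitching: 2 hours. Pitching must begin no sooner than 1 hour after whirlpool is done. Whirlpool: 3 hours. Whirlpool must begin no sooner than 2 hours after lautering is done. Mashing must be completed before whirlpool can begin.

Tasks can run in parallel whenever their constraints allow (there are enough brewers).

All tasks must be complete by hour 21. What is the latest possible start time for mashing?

Primary fermentation has no dependents, so it just needs to finish by hour 21. Starting by 21 − 1 = hour 20 achieves that.
Pitching has to be done before primary fermentation (must start by hour 20). That means finishing by hour 20, i.e. starting by 20 − 2 = hour 18.
Whirlpool must finish before pitching (must start by hour 18, minus 1-hour gap → hour 17). With a 3-hour duration, whirlpool must start by 17 − 3 = hour 14.
Chilling has to be done before primary fermentation (must start by hour 20). That means finishing by hour 20, i.e. starting by 20 − 4 = hour 16.
For lautering: whirlpool (must start by hour 14, minus 2-hour gap → hour 12); chilling (must start by hour 16). The most restrictive is hour 12; with a 4-hour duration, lautering must start by hour 8.
The boil feeds into chilling (must start by hour 16, minus 2-hour gap → hour 14); so the boil must finish by hour 14 and therefore start by hour 8.
Mashing has several dependents: lautering (must start by hour 8); the boil (must start by hour 8); whirlpool (must start by hour 14). The earliest of those limits is hour 8, so mashing must start by 8 − 4 = hour 4.

4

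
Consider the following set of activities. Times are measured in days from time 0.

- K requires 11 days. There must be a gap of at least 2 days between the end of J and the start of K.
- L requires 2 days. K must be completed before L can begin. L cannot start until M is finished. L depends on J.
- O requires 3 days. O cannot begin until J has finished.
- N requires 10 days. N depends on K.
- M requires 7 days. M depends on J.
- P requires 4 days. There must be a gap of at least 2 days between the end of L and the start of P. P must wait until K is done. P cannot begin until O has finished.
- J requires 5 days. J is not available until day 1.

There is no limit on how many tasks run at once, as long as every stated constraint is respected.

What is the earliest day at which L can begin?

19

J cannot begin until its own release at day 1. It runs from day 1 to 1 + 5 = day 6.
M cannot begin until J (finishes day 6). It runs from day 6 to 6 + 7 = day 13.
K cannot begin until J (finishes day 6, plus 2-day gap → day 8). It runs from day 8 to 8 + 11 = day 19.
L waits on K (finishes day 19); M (finishes day 13); J (finishes day 6). The latest of these is day 19, which is the earliest L can start.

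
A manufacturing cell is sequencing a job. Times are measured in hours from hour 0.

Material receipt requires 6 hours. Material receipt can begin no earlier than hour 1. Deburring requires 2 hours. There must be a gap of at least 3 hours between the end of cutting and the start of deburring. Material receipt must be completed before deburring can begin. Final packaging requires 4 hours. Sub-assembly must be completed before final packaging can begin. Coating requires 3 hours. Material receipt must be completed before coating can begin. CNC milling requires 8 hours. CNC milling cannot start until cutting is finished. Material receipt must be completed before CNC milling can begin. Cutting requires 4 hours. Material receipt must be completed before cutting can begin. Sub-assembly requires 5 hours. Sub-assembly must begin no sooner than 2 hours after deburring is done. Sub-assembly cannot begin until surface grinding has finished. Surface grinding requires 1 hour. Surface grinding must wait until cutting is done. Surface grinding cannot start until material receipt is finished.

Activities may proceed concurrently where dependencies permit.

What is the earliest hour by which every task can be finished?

27

Material receipt cannot begin until its own release at hour 1. It runs from hour 1 to 1 + 6 = hour 7.
Coating waits on material receipt (finishes hour 7), so it starts at hour 7 and finishes at 7 + 3 = hour 10.
After material receipt (finishes hour 7), cutting can start at hour 7 and finishes at hour 11.
Surface grinding needs all of cutting (finishes hour 11); material receipt (finishes hour 7). That puts its earliest start at hour 11; it finishes at 11 + 1 = hour 12.
CNC milling cannot start until cutting (finishes hour 11); material receipt (finishes hour 7). The controlling bound is hour 11, so CNC milling finishes at 11 + 8 = hour 19.
For deburring: cutting (finishes hour 11, plus 3-hour gap → hour 14); material receipt (finishes hour 7). Taking the maximum gives a start of hour 14, and it finishes at 14 + 2 = hour 16.
Sub-assembly needs all of deburring (finishes hour 16, plus 2-hour gap → hour 18); surface grinding (finishes hour 12). That puts its earliest start at hour 18; it finishes at 18 + 5 = hour 23.
After sub-assembly (finishes hour 23), final packaging can start at hour 23 and finishes at hour 27.
All tasks are finished once the last one completes. Finish times: Material receipt at 7, Cutting at 11, Deburring at 16, CNC milling at 19, Surface grinding at 12, Coating at 10, Sub-assembly at 23, Final packaging at 27. The latest is hour 27.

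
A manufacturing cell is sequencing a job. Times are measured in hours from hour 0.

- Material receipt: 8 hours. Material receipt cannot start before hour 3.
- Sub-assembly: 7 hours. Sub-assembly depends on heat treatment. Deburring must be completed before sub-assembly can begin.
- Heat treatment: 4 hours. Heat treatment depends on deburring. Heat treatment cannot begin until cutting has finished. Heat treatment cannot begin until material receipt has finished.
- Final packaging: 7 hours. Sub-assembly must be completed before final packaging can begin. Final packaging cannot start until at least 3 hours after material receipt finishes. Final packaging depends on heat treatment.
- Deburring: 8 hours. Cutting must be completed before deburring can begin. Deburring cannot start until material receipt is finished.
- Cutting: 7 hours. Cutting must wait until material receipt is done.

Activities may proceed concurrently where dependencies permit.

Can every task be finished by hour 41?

No

After its own release at hour 3, material receipt can start at hour 3 and finishes at hour 11.
Cutting waits on material receipt (finishes hour 11), so it starts at hour 11 and finishes at 11 + 7 = hour 18.
Deburring needs all of cutting (finishes hour 18); material receipt (finishes hour 11). That puts its earliest start at hour 18; it finishes at 18 + 8 = hour 26.
Heat treatment has to wait for deburring (finishes hour 26); cutting (finishes hour 18); material receipt (finishes hour 11). The latest of these is hour 26, so heat treatment runs hour 26 to 26 + 4 = hour 30.
Sub-assembly has to wait for heat treatment (finishes hour 30); deburring (finishes hour 26). The latest of these is hour 30, so sub-assembly runs hour 30 to 30 + 7 = hour 37.
Final packaging needs all of sub-assembly (finishes hour 37); material receipt (finishes hour 11, plus 3-hour gap → hour 14); heat treatment (finishes hour 30). That puts its earliest start at hour 37; it finishes at 37 + 7 = hour 44.
The earliest everything can be done is hour 44, which is after the deadline of 41, so it is not possible.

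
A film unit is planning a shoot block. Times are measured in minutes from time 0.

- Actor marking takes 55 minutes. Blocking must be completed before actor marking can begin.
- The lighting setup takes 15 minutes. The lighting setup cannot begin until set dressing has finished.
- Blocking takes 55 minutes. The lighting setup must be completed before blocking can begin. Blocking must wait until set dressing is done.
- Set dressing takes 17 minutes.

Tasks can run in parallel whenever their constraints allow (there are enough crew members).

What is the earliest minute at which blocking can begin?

32

Set dressing can start immediately at minute 0; it finishes at minute 17.
The lighting setup waits on set dressing (finishes minute 17), so it starts at minute 17 and finishes at 17 + 15 = minute 32.
Blocking waits on the lighting setup (finishes minute 32); set dressing (finishes minute 17). The latest of these is minute 32, which is the earliest blocking can start.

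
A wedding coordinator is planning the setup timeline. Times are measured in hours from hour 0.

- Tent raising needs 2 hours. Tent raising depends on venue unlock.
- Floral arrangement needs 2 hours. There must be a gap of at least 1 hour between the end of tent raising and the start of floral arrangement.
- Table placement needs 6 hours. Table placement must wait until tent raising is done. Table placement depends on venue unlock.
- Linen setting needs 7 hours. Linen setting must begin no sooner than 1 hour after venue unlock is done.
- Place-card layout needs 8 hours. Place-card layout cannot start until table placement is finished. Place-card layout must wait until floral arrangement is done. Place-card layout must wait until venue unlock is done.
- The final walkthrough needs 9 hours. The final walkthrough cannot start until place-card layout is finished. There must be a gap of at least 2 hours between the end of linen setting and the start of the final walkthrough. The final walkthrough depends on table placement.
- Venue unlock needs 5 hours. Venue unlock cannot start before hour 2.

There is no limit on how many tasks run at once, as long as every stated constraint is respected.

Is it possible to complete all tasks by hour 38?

Venue unlock waits on its own release at hour 2, so it starts at hour 2 and finishes at 2 + 5 = hour 7.
After venue unlock (finishes hour 7, plus 1-hour gap → hour 8), linen setting can start at hour 8 and finishes at hour 15.
Tent raising waits on venue unlock (finishes hour 7), so it starts at hour 7 and finishes at 7 + 2 = hour 9.
After tent raising (finishes hour 9, plus 1-hour gap → hour 10), floral arrangement can start at hour 10 and finishes at hour 12.
Table placement has to wait for tent raising (finishes hour 9); venue unlock (finishes hour 7). The latest of these is hour 9, so table placement runs hour 9 to 9 + 6 = hour 15.
For place-card layout: table placement (finishes hour 15); floral arrangement (finishes hour 12); venue unlock (finishes hour 7). Taking the maximum gives a start of hour 15, and it finishes at 15 + 8 = hour 23.
The final walkthrough has to wait for place-card layout (finishes hour 23); linen setting (finishes hour 15, plus 2-hour gap → hour 17); table placement (finishes hour 15). The latest of these is hour 23, so the final walkthrough runs hour 23 to 23 + 9 = hour 32.
Every task is finished by hour 32, which is no later than the deadline of 38, so the schedule is feasible.

Yes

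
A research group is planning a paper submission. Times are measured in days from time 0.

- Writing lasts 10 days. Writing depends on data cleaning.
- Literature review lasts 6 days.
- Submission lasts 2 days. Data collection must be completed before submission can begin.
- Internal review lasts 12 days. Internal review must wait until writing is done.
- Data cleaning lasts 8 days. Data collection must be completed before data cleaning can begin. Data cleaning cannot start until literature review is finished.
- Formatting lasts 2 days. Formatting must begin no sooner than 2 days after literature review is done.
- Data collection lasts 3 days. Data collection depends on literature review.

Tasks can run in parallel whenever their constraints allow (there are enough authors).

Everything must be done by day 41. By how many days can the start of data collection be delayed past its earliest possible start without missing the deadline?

Nothing blocks literature review, so it runs from day 0 to day 6.
Data collection cannot begin until literature review (finishes day 6). It runs from day 6 to 6 + 3 = day 9.

Working backward from the deadline:
To finish by day 41, internal review (duration 12) must start no later than day 29.
Writing feeds into internal review (must start by day 29); so writing must finish by day 29 and therefore start by day 19.
Data cleaning feeds into writing (must start by day 19); so data cleaning must finish by day 19 and therefore start by day 11.
Submission must finish by day 41; it takes 2 days, so it must start by 41 − 2 = day 39.
For data collection: data cleaning (must start by day 11); submission (must start by day 39). The most restrictive is day 11; with a 3-day duration, data collection must start by day 8.
So data collection can start as early as day 6 and as late as day 8, giving 8 − 6 = 2 days of slack.

2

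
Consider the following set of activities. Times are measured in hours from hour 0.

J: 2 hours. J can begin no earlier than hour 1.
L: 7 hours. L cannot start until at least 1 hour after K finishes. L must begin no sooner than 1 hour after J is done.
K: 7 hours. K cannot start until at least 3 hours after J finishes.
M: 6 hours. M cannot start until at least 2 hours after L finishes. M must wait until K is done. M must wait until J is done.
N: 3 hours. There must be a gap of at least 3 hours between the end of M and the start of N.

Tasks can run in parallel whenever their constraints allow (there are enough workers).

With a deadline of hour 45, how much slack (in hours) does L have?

10

J cannot begin until its own release at hour 1. It runs from hour 1 to 1 + 2 = hour 3.
After J (finishes hour 3, plus 3-hour gap → hour 6), K can start at hour 6 and finishes at hour 13.
L needs all of K (finishes hour 13, plus 1-hour gap → hour 14); J (finishes hour 3, plus 1-hour gap → hour 4). That puts its earliest start at hour 14; it finishes at 14 + 7 = hour 21.

Working backward from the deadline:
N must finish by hour 45; it takes 3 hours, so it must start by 45 − 3 = hour 42.
M has to be done before N (must start by hour 42, minus 3-hour gap → hour 39). That means finishing by hour 39, i.e. starting by 39 − 6 = hour 33.
L must finish before M (must start by hour 33, minus 2-hour gap → hour 31). With a 7-hour duration, L must start by 31 − 7 = hour 24.
So L can start as early as hour 14 and as late as hour 24, giving 24 − 14 = 10 hours of slack.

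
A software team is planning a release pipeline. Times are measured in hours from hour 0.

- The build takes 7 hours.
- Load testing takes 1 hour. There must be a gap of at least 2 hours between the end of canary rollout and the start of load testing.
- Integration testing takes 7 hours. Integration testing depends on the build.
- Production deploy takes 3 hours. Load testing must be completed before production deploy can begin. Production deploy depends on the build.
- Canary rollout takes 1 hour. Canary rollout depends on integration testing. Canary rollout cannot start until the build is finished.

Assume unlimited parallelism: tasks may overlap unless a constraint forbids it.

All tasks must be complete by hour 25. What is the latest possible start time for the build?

To finish by hour 25, production deploy (duration 3) must start no later than hour 22.
Since production deploy (must start by hour 22) depends on it, load testing must finish by hour 22. Backing off its 1-hour duration gives a latest start of hour 21.
Canary rollout has to be done before load testing (must start by hour 21, minus 2-hour gap → hour 19). That means finishing by hour 19, i.e. starting by 19 − 1 = hour 18.
Integration testing feeds into canary rollout (must start by hour 18); so integration testing must finish by hour 18 and therefore start by hour 11.
For the build: integration testing (must start by hour 11); canary rollout (must start by hour 18); production deploy (must start by hour 22). The most restrictive is hour 11; with a 7-hour duration, the build must start by hour 4.

4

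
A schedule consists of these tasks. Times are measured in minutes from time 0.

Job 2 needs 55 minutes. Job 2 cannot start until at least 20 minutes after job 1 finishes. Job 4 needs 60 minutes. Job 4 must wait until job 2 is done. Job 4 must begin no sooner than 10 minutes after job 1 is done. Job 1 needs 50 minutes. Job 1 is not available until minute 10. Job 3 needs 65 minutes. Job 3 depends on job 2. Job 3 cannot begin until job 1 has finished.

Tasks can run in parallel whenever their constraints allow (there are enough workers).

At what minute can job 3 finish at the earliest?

200

Job 1 waits on its own release at minute 10, so it starts at minute 10 and finishes at 10 + 50 = minute 60.
Job 2 cannot begin until job 1 (finishes minute 60, plus 20-minute gap → minute 80). It runs from minute 80 to 80 + 55 = minute 135.
Job 3 cannot start until job 2 (finishes minute 135); job 1 (finishes minute 60). The controlling bound is minute 135, so job 3 finishes at 135 + 65 = minute 200.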